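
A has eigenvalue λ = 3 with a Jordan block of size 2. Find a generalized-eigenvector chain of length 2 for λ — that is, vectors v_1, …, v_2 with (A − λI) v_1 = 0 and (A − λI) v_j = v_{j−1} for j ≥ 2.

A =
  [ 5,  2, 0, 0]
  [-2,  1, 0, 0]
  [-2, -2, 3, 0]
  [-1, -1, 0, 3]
A Jordan chain for λ = 3 of length 2:
v_1 = (2, -2, -2, -1)ᵀ
v_2 = (1, 0, 0, 0)ᵀ

Let N = A − (3)·I. We want v_2 with N^2 v_2 = 0 but N^1 v_2 ≠ 0; then v_{j-1} := N · v_j for j = 2, …, 2.

Pick v_2 = (1, 0, 0, 0)ᵀ.
Then v_1 = N · v_2 = (2, -2, -2, -1)ᵀ.

Sanity check: (A − (3)·I) v_1 = (0, 0, 0, 0)ᵀ = 0. ✓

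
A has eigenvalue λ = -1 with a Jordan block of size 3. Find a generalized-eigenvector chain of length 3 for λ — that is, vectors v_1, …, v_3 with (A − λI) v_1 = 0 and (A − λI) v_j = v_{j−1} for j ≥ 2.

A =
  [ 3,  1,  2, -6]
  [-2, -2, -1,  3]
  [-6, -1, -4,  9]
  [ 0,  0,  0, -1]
A Jordan chain for λ = -1 of length 3:
v_1 = (2, 0, -4, 0)ᵀ
v_2 = (4, -2, -6, 0)ᵀ
v_3 = (1, 0, 0, 0)ᵀ

Let N = A − (-1)·I. We want v_3 with N^3 v_3 = 0 but N^2 v_3 ≠ 0; then v_{j-1} := N · v_j for j = 3, …, 2.

Pick v_3 = (1, 0, 0, 0)ᵀ.
Then v_2 = N · v_3 = (4, -2, -6, 0)ᵀ.
Then v_1 = N · v_2 = (2, 0, -4, 0)ᵀ.

Sanity check: (A − (-1)·I) v_1 = (0, 0, 0, 0)ᵀ = 0. ✓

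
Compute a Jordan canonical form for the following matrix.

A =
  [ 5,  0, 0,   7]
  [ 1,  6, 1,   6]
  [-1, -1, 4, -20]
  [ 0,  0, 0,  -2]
J_1(-2) ⊕ J_2(5) ⊕ J_1(5)

The characteristic polynomial is
  det(x·I − A) = x^4 - 13*x^3 + 45*x^2 + 25*x - 250 = (x - 5)^3*(x + 2)

Eigenvalues and multiplicities (the geometric multiplicity of λ is n − rank(A − λI), which equals the number of Jordan blocks for λ):
  λ = -2: algebraic multiplicity = 1, geometric multiplicity = 1
  λ = 5: algebraic multiplicity = 3, geometric multiplicity = 2

Determining the block sizes for each eigenvalue:
  λ = -2: one block (gm = 1), so the single block has size am = 1 → block sizes [1]
  λ = 5: 2 blocks summing to 3 forces exactly one block of size 2 and the rest size 1 → block sizes [2, 1]

Assembling the blocks gives a Jordan form
J =
  [-2, 0, 0, 0]
  [ 0, 5, 1, 0]
  [ 0, 0, 5, 0]
  [ 0, 0, 0, 5]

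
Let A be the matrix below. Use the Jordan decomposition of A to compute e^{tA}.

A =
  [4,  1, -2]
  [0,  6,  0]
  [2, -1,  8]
e^{tA} =
  [-2*t*exp(6*t) + exp(6*t), t*exp(6*t), -2*t*exp(6*t)]
  [0, exp(6*t), 0]
  [2*t*exp(6*t), -t*exp(6*t), 2*t*exp(6*t) + exp(6*t)]

Strategy: write A = P · J · P⁻¹ where J is a Jordan canonical form, so e^{tA} = P · e^{tJ} · P⁻¹, and e^{tJ} can be computed block-by-block.

A has Jordan form
J =
  [6, 1, 0]
  [0, 6, 0]
  [0, 0, 6]
(up to reordering of blocks).

Per-block formulas:
  For a 1×1 block at λ = 6: exp(t · [6]) = [e^(6t)].
  For a 2×2 Jordan block J_2(6): exp(t · J_2(6)) = e^(6t)·(I + t·N), where N is the 2×2 nilpotent shift.

After assembling e^{tJ} and conjugating by P, we get:

e^{tA} =
  [-2*t*exp(6*t) + exp(6*t), t*exp(6*t), -2*t*exp(6*t)]
  [0, exp(6*t), 0]
  [2*t*exp(6*t), -t*exp(6*t), 2*t*exp(6*t) + exp(6*t)]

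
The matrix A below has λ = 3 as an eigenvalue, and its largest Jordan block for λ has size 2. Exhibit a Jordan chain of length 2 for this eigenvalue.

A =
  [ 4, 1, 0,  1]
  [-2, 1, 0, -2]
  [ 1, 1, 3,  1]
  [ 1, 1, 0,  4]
A Jordan chain for λ = 3 of length 2:
v_1 = (1, -2, 1, 1)ᵀ
v_2 = (1, 0, 0, 0)ᵀ

Let N = A − (3)·I. We want v_2 with N^2 v_2 = 0 but N^1 v_2 ≠ 0; then v_{j-1} := N · v_j for j = 2, …, 2.

Pick v_2 = (1, 0, 0, 0)ᵀ.
Then v_1 = N · v_2 = (1, -2, 1, 1)ᵀ.

Sanity check: (A − (3)·I) v_1 = (0, 0, 0, 0)ᵀ = 0. ✓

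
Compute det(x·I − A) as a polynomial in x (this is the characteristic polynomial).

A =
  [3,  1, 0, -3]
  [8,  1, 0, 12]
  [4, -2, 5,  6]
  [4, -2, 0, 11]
x^4 - 20*x^3 + 150*x^2 - 500*x + 625

Expanding det(x·I − A) (e.g. by cofactor expansion or by noting that A is similar to its Jordan form J, which has the same characteristic polynomial as A) gives
  χ_A(x) = x^4 - 20*x^3 + 150*x^2 - 500*x + 625
which factors as (x - 5)^4. The eigenvalues (with algebraic multiplicities) are λ = 5 with multiplicity 4.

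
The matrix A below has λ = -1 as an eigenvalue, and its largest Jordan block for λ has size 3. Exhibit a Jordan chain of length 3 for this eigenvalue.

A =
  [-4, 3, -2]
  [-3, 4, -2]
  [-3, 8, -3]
A Jordan chain for λ = -1 of length 3:
v_1 = (6, 0, -9)ᵀ
v_2 = (-3, -3, -3)ᵀ
v_3 = (1, 0, 0)ᵀ

Let N = A − (-1)·I. We want v_3 with N^3 v_3 = 0 but N^2 v_3 ≠ 0; then v_{j-1} := N · v_j for j = 3, …, 2.

Pick v_3 = (1, 0, 0)ᵀ.
Then v_2 = N · v_3 = (-3, -3, -3)ᵀ.
Then v_1 = N · v_2 = (6, 0, -9)ᵀ.

Sanity check: (A − (-1)·I) v_1 = (0, 0, 0)ᵀ = 0. ✓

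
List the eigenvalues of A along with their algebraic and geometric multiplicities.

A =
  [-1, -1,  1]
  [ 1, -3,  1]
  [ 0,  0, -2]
λ = -2: alg = 3, geom = 2

Step 1 — factor the characteristic polynomial to read off the algebraic multiplicities:
  χ_A(x) = (x + 2)^3

Step 2 — compute geometric multiplicities via the rank-nullity identity g(λ) = n − rank(A − λI):
  rank(A − (-2)·I) = 1, so dim ker(A − (-2)·I) = n − 1 = 2

Summary:
  λ = -2: algebraic multiplicity = 3, geometric multiplicity = 2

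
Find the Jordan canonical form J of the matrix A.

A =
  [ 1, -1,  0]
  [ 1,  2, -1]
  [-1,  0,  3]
J_3(2)

The characteristic polynomial is
  det(x·I − A) = x^3 - 6*x^2 + 12*x - 8 = (x - 2)^3

Eigenvalues and multiplicities (the geometric multiplicity of λ is n − rank(A − λI), which equals the number of Jordan blocks for λ):
  λ = 2: algebraic multiplicity = 3, geometric multiplicity = 1

Determining the block sizes for each eigenvalue:
  λ = 2: one block (gm = 1), so the single block has size am = 3 → block sizes [3]

Assembling the blocks gives a Jordan form
J =
  [2, 1, 0]
  [0, 2, 1]
  [0, 0, 2]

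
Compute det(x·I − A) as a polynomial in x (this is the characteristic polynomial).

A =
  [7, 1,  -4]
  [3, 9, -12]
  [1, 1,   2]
x^3 - 18*x^2 + 108*x - 216

Expanding det(x·I − A) (e.g. by cofactor expansion or by noting that A is similar to its Jordan form J, which has the same characteristic polynomial as A) gives
  χ_A(x) = x^3 - 18*x^2 + 108*x - 216
which factors as (x - 6)^3. The eigenvalues (with algebraic multiplicities) are λ = 6 with multiplicity 3.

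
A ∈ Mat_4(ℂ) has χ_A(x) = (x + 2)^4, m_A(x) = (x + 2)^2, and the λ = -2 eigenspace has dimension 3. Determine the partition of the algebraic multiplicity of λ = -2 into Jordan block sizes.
Block sizes for λ = -2: [2, 1, 1]

Step 1 — from the characteristic polynomial, algebraic multiplicity of λ = -2 is 4. From dim ker(A − (-2)·I) = 3, there are exactly 3 Jordan blocks for λ = -2.
Step 2 — from the minimal polynomial, the factor (x + 2)^2 tells us the largest block for λ = -2 has size 2.
Step 3 — with total size 4, 3 blocks, and largest block 2, the block sizes (in nonincreasing order) are [2, 1, 1].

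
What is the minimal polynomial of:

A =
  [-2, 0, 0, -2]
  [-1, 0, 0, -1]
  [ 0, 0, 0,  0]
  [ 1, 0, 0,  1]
x^2 + x

The characteristic polynomial is χ_A(x) = x^3*(x + 1), so the eigenvalues are known. The minimal polynomial is
  m_A(x) = Π_λ (x − λ)^{k_λ}
where k_λ is the size of the *largest* Jordan block for λ (equivalently, the smallest k with (A − λI)^k v = 0 for every generalised eigenvector v of λ).

  λ = -1: largest Jordan block has size 1, contributing (x + 1)
  λ = 0: largest Jordan block has size 1, contributing (x − 0)

So m_A(x) = x*(x + 1) = x^2 + x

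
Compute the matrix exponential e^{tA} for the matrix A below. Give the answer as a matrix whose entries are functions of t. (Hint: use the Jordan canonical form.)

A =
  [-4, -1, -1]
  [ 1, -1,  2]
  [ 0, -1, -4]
e^{tA} =
  [-t*exp(-3*t) + exp(-3*t), -t*exp(-3*t), -t*exp(-3*t)]
  [t^2*exp(-3*t)/2 + t*exp(-3*t), t^2*exp(-3*t)/2 + 2*t*exp(-3*t) + exp(-3*t), t^2*exp(-3*t)/2 + 2*t*exp(-3*t)]
  [-t^2*exp(-3*t)/2, -t^2*exp(-3*t)/2 - t*exp(-3*t), -t^2*exp(-3*t)/2 - t*exp(-3*t) + exp(-3*t)]

Strategy: write A = P · J · P⁻¹ where J is a Jordan canonical form, so e^{tA} = P · e^{tJ} · P⁻¹, and e^{tJ} can be computed block-by-block.

A has Jordan form
J =
  [-3,  1,  0]
  [ 0, -3,  1]
  [ 0,  0, -3]
(up to reordering of blocks).

Per-block formulas:
  For a 3×3 Jordan block J_3(-3): exp(t · J_3(-3)) = e^(-3t)·(I + t·N + (t^2/2)·N^2), where N is the 3×3 nilpotent shift.

After assembling e^{tJ} and conjugating by P, we get:

e^{tA} =
  [-t*exp(-3*t) + exp(-3*t), -t*exp(-3*t), -t*exp(-3*t)]
  [t^2*exp(-3*t)/2 + t*exp(-3*t), t^2*exp(-3*t)/2 + 2*t*exp(-3*t) + exp(-3*t), t^2*exp(-3*t)/2 + 2*t*exp(-3*t)]
  [-t^2*exp(-3*t)/2, -t^2*exp(-3*t)/2 - t*exp(-3*t), -t^2*exp(-3*t)/2 - t*exp(-3*t) + exp(-3*t)]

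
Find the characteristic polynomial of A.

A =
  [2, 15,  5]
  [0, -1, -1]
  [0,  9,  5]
x^3 - 6*x^2 + 12*x - 8

Expanding det(x·I − A) (e.g. by cofactor expansion or by noting that A is similar to its Jordan form J, which has the same characteristic polynomial as A) gives
  χ_A(x) = x^3 - 6*x^2 + 12*x - 8
which factors as (x - 2)^3. The eigenvalues (with algebraic multiplicities) are λ = 2 with multiplicity 3.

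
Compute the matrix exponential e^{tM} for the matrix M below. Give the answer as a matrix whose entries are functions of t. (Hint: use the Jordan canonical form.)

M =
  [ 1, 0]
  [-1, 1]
e^{tM} =
  [exp(t), 0]
  [-t*exp(t), exp(t)]

Strategy: write M = P · J · P⁻¹ where J is a Jordan canonical form, so e^{tM} = P · e^{tJ} · P⁻¹, and e^{tJ} can be computed block-by-block.

M has Jordan form
J =
  [1, 1]
  [0, 1]
(up to reordering of blocks).

Per-block formulas:
  For a 2×2 Jordan block J_2(1): exp(t · J_2(1)) = e^(1t)·(I + t·N), where N is the 2×2 nilpotent shift.

After assembling e^{tJ} and conjugating by P, we get:

e^{tM} =
  [exp(t), 0]
  [-t*exp(t), exp(t)]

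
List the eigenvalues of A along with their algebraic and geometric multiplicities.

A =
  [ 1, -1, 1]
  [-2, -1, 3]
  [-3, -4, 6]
λ = 2: alg = 3, geom = 1

Step 1 — factor the characteristic polynomial to read off the algebraic multiplicities:
  χ_A(x) = (x - 2)^3

Step 2 — compute geometric multiplicities via the rank-nullity identity g(λ) = n − rank(A − λI):
  rank(A − (2)·I) = 2, so dim ker(A − (2)·I) = n − 2 = 1

Summary:
  λ = 2: algebraic multiplicity = 3, geometric multiplicity = 1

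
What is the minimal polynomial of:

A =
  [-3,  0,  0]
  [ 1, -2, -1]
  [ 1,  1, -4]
x^2 + 6*x + 9

The characteristic polynomial is χ_A(x) = (x + 3)^3, so the eigenvalues are known. The minimal polynomial is
  m_A(x) = Π_λ (x − λ)^{k_λ}
where k_λ is the size of the *largest* Jordan block for λ (equivalently, the smallest k with (A − λI)^k v = 0 for every generalised eigenvector v of λ).

  λ = -3: largest Jordan block has size 2, contributing (x + 3)^2

So m_A(x) = (x + 3)^2 = x^2 + 6*x + 9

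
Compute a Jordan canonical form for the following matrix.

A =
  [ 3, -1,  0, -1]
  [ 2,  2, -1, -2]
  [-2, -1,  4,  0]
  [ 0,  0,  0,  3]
J_3(3) ⊕ J_1(3)

The characteristic polynomial is
  det(x·I − A) = x^4 - 12*x^3 + 54*x^2 - 108*x + 81 = (x - 3)^4

Eigenvalues and multiplicities (the geometric multiplicity of λ is n − rank(A − λI), which equals the number of Jordan blocks for λ):
  λ = 3: algebraic multiplicity = 4, geometric multiplicity = 2

Determining the block sizes for each eigenvalue:
  λ = 3: with am = 4 and gm = 2, the partition is not yet determined (e.g. several partitions of 4 into 2 parts exist). Let N = A − (3)·I. Computing rank(N^1) = 2, rank(N^2) = 1, rank(N^3) = 0; the number of blocks of size ≥ j is rank(N^{j−1}) − rank(N^j), giving [2, 1, 1]. So we have 1 block(s) of size 3, 1 block(s) of size 1 → block sizes [3, 1]

Assembling the blocks gives a Jordan form
J =
  [3, 1, 0, 0]
  [0, 3, 1, 0]
  [0, 0, 3, 0]
  [0, 0, 0, 3]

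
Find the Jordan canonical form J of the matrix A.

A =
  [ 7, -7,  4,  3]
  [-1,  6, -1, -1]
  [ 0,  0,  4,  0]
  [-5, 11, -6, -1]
J_3(4) ⊕ J_1(4)

The characteristic polynomial is
  det(x·I − A) = x^4 - 16*x^3 + 96*x^2 - 256*x + 256 = (x - 4)^4

Eigenvalues and multiplicities (the geometric multiplicity of λ is n − rank(A − λI), which equals the number of Jordan blocks for λ):
  λ = 4: algebraic multiplicity = 4, geometric multiplicity = 2

Determining the block sizes for each eigenvalue:
  λ = 4: with am = 4 and gm = 2, the partition is not yet determined (e.g. several partitions of 4 into 2 parts exist). Let N = A − (4)·I. Computing rank(N^1) = 2, rank(N^2) = 1, rank(N^3) = 0; the number of blocks of size ≥ j is rank(N^{j−1}) − rank(N^j), giving [2, 1, 1]. So we have 1 block(s) of size 3, 1 block(s) of size 1 → block sizes [3, 1]

Assembling the blocks gives a Jordan form
J =
  [4, 1, 0, 0]
  [0, 4, 1, 0]
  [0, 0, 4, 0]
  [0, 0, 0, 4]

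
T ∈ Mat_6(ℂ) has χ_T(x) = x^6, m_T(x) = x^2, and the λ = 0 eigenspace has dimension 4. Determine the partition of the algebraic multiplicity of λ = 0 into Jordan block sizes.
Block sizes for λ = 0: [2, 2, 1, 1]

Step 1 — from the characteristic polynomial, algebraic multiplicity of λ = 0 is 6. From dim ker(T − (0)·I) = 4, there are exactly 4 Jordan blocks for λ = 0.
Step 2 — from the minimal polynomial, the factor (x − 0)^2 tells us the largest block for λ = 0 has size 2.
Step 3 — with total size 6, 4 blocks, and largest block 2, the block sizes (in nonincreasing order) are [2, 2, 1, 1].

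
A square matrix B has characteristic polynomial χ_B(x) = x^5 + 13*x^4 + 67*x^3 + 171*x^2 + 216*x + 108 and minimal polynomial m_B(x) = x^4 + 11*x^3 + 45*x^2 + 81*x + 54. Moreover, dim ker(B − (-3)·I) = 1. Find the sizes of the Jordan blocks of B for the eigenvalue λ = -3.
Block sizes for λ = -3: [3]

Step 1 — from the characteristic polynomial, algebraic multiplicity of λ = -3 is 3. From dim ker(B − (-3)·I) = 1, there are exactly 1 Jordan blocks for λ = -3.
Step 2 — from the minimal polynomial, the factor (x + 3)^3 tells us the largest block for λ = -3 has size 3.
Step 3 — with total size 3, 1 blocks, and largest block 3, the block sizes (in nonincreasing order) are [3].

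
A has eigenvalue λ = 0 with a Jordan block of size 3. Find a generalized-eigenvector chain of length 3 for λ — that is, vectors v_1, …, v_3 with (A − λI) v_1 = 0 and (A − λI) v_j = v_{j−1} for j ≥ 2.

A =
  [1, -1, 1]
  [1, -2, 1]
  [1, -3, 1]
A Jordan chain for λ = 0 of length 3:
v_1 = (1, 0, -1)ᵀ
v_2 = (1, 1, 1)ᵀ
v_3 = (1, 0, 0)ᵀ

Let N = A − (0)·I. We want v_3 with N^3 v_3 = 0 but N^2 v_3 ≠ 0; then v_{j-1} := N · v_j for j = 3, …, 2.

Pick v_3 = (1, 0, 0)ᵀ.
Then v_2 = N · v_3 = (1, 1, 1)ᵀ.
Then v_1 = N · v_2 = (1, 0, -1)ᵀ.

Sanity check: (A − (0)·I) v_1 = (0, 0, 0)ᵀ = 0. ✓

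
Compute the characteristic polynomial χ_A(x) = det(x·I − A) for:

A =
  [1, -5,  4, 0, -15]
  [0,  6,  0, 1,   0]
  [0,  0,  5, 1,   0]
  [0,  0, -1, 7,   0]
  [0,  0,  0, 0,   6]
x^5 - 25*x^4 + 240*x^3 - 1080*x^2 + 2160*x - 1296

Expanding det(x·I − A) (e.g. by cofactor expansion or by noting that A is similar to its Jordan form J, which has the same characteristic polynomial as A) gives
  χ_A(x) = x^5 - 25*x^4 + 240*x^3 - 1080*x^2 + 2160*x - 1296
which factors as (x - 6)^4*(x - 1). The eigenvalues (with algebraic multiplicities) are λ = 1 with multiplicity 1, λ = 6 with multiplicity 4.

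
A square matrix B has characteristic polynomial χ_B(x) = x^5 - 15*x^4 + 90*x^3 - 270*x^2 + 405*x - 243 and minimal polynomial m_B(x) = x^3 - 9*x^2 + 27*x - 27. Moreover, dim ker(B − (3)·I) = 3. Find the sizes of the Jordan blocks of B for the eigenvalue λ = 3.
Block sizes for λ = 3: [3, 1, 1]

Step 1 — from the characteristic polynomial, algebraic multiplicity of λ = 3 is 5. From dim ker(B − (3)·I) = 3, there are exactly 3 Jordan blocks for λ = 3.
Step 2 — from the minimal polynomial, the factor (x − 3)^3 tells us the largest block for λ = 3 has size 3.
Step 3 — with total size 5, 3 blocks, and largest block 3, the block sizes (in nonincreasing order) are [3, 1, 1].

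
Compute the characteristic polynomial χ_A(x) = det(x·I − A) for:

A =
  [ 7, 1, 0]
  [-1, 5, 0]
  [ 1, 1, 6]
x^3 - 18*x^2 + 108*x - 216

Expanding det(x·I − A) (e.g. by cofactor expansion or by noting that A is similar to its Jordan form J, which has the same characteristic polynomial as A) gives
  χ_A(x) = x^3 - 18*x^2 + 108*x - 216
which factors as (x - 6)^3. The eigenvalues (with algebraic multiplicities) are λ = 6 with multiplicity 3.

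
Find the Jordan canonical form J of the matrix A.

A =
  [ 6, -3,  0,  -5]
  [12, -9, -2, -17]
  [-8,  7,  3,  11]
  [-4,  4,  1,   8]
J_3(2) ⊕ J_1(2)

The characteristic polynomial is
  det(x·I − A) = x^4 - 8*x^3 + 24*x^2 - 32*x + 16 = (x - 2)^4

Eigenvalues and multiplicities (the geometric multiplicity of λ is n − rank(A − λI), which equals the number of Jordan blocks for λ):
  λ = 2: algebraic multiplicity = 4, geometric multiplicity = 2

Determining the block sizes for each eigenvalue:
  λ = 2: with am = 4 and gm = 2, the partition is not yet determined (e.g. several partitions of 4 into 2 parts exist). Let N = A − (2)·I. Computing rank(N^1) = 2, rank(N^2) = 1, rank(N^3) = 0; the number of blocks of size ≥ j is rank(N^{j−1}) − rank(N^j), giving [2, 1, 1]. So we have 1 block(s) of size 3, 1 block(s) of size 1 → block sizes [3, 1]

Assembling the blocks gives a Jordan form
J =
  [2, 1, 0, 0]
  [0, 2, 1, 0]
  [0, 0, 2, 0]
  [0, 0, 0, 2]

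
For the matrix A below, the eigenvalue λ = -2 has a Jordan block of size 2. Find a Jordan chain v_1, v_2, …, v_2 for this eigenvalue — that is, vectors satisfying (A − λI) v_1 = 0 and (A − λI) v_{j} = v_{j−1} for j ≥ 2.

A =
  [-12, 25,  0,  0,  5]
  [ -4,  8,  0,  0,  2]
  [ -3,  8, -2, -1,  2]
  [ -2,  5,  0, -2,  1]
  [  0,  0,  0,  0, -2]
A Jordan chain for λ = -2 of length 2:
v_1 = (-10, -4, -3, -2, 0)ᵀ
v_2 = (1, 0, 0, 0, 0)ᵀ

Let N = A − (-2)·I. We want v_2 with N^2 v_2 = 0 but N^1 v_2 ≠ 0; then v_{j-1} := N · v_j for j = 2, …, 2.

Pick v_2 = (1, 0, 0, 0, 0)ᵀ.
Then v_1 = N · v_2 = (-10, -4, -3, -2, 0)ᵀ.

Sanity check: (A − (-2)·I) v_1 = (0, 0, 0, 0, 0)ᵀ = 0. ✓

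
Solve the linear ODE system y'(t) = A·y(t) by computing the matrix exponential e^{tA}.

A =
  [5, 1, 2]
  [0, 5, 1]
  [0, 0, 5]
e^{tA} =
  [exp(5*t), t*exp(5*t), t^2*exp(5*t)/2 + 2*t*exp(5*t)]
  [0, exp(5*t), t*exp(5*t)]
  [0, 0, exp(5*t)]

Strategy: write A = P · J · P⁻¹ where J is a Jordan canonical form, so e^{tA} = P · e^{tJ} · P⁻¹, and e^{tJ} can be computed block-by-block.

A has Jordan form
J =
  [5, 1, 0]
  [0, 5, 1]
  [0, 0, 5]
(up to reordering of blocks).

Per-block formulas:
  For a 3×3 Jordan block J_3(5): exp(t · J_3(5)) = e^(5t)·(I + t·N + (t^2/2)·N^2), where N is the 3×3 nilpotent shift.

After assembling e^{tJ} and conjugating by P, we get:

e^{tA} =
  [exp(5*t), t*exp(5*t), t^2*exp(5*t)/2 + 2*t*exp(5*t)]
  [0, exp(5*t), t*exp(5*t)]
  [0, 0, exp(5*t)]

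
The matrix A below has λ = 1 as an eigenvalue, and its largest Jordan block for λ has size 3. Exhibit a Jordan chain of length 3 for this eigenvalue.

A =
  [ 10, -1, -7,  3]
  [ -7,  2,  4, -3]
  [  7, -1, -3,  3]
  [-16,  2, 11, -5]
A Jordan chain for λ = 1 of length 3:
v_1 = (-9, 6, -6, 15)ᵀ
v_2 = (9, -7, 7, -16)ᵀ
v_3 = (1, 0, 0, 0)ᵀ

Let N = A − (1)·I. We want v_3 with N^3 v_3 = 0 but N^2 v_3 ≠ 0; then v_{j-1} := N · v_j for j = 3, …, 2.

Pick v_3 = (1, 0, 0, 0)ᵀ.
Then v_2 = N · v_3 = (9, -7, 7, -16)ᵀ.
Then v_1 = N · v_2 = (-9, 6, -6, 15)ᵀ.

Sanity check: (A − (1)·I) v_1 = (0, 0, 0, 0)ᵀ = 0. ✓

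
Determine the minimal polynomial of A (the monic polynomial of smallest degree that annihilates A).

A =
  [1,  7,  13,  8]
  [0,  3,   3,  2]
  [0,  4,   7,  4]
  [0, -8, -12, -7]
x^3 - 3*x^2 + 3*x - 1

The characteristic polynomial is χ_A(x) = (x - 1)^4, so the eigenvalues are known. The minimal polynomial is
  m_A(x) = Π_λ (x − λ)^{k_λ}
where k_λ is the size of the *largest* Jordan block for λ (equivalently, the smallest k with (A − λI)^k v = 0 for every generalised eigenvector v of λ).

  λ = 1: largest Jordan block has size 3, contributing (x − 1)^3

So m_A(x) = (x - 1)^3 = x^3 - 3*x^2 + 3*x - 1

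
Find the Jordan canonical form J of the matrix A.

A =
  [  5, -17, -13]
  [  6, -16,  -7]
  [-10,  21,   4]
J_2(-5) ⊕ J_1(3)

The characteristic polynomial is
  det(x·I − A) = x^3 + 7*x^2 - 5*x - 75 = (x - 3)*(x + 5)^2

Eigenvalues and multiplicities (the geometric multiplicity of λ is n − rank(A − λI), which equals the number of Jordan blocks for λ):
  λ = -5: algebraic multiplicity = 2, geometric multiplicity = 1
  λ = 3: algebraic multiplicity = 1, geometric multiplicity = 1

Determining the block sizes for each eigenvalue:
  λ = -5: one block (gm = 1), so the single block has size am = 2 → block sizes [2]
  λ = 3: one block (gm = 1), so the single block has size am = 1 → block sizes [1]

Assembling the blocks gives a Jordan form
J =
  [-5,  1, 0]
  [ 0, -5, 0]
  [ 0,  0, 3]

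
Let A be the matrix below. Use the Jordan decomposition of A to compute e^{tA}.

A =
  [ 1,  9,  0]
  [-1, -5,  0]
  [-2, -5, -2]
e^{tA} =
  [3*t*exp(-2*t) + exp(-2*t), 9*t*exp(-2*t), 0]
  [-t*exp(-2*t), -3*t*exp(-2*t) + exp(-2*t), 0]
  [-t^2*exp(-2*t)/2 - 2*t*exp(-2*t), -3*t^2*exp(-2*t)/2 - 5*t*exp(-2*t), exp(-2*t)]

Strategy: write A = P · J · P⁻¹ where J is a Jordan canonical form, so e^{tA} = P · e^{tJ} · P⁻¹, and e^{tJ} can be computed block-by-block.

A has Jordan form
J =
  [-2,  1,  0]
  [ 0, -2,  1]
  [ 0,  0, -2]
(up to reordering of blocks).

Per-block formulas:
  For a 3×3 Jordan block J_3(-2): exp(t · J_3(-2)) = e^(-2t)·(I + t·N + (t^2/2)·N^2), where N is the 3×3 nilpotent shift.

After assembling e^{tJ} and conjugating by P, we get:

e^{tA} =
  [3*t*exp(-2*t) + exp(-2*t), 9*t*exp(-2*t), 0]
  [-t*exp(-2*t), -3*t*exp(-2*t) + exp(-2*t), 0]
  [-t^2*exp(-2*t)/2 - 2*t*exp(-2*t), -3*t^2*exp(-2*t)/2 - 5*t*exp(-2*t), exp(-2*t)]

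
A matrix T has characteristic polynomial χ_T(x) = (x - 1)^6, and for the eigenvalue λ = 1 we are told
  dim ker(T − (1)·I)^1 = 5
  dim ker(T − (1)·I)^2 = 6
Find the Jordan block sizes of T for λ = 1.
Block sizes for λ = 1: [2, 1, 1, 1, 1]

From the dimensions of kernels of powers, the number of Jordan blocks of size at least j is d_j − d_{j−1} where d_j = dim ker(N^j) (with d_0 = 0). Computing the differences gives [5, 1].
The number of blocks of size exactly k is (#blocks of size ≥ k) − (#blocks of size ≥ k + 1), so the partition is: 4 block(s) of size 1, 1 block(s) of size 2.
In nonincreasing order the block sizes are [2, 1, 1, 1, 1].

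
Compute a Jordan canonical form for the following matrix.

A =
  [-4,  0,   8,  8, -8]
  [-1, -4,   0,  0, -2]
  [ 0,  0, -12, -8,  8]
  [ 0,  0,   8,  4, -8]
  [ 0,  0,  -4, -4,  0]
J_2(-4) ⊕ J_1(-4) ⊕ J_1(-4) ⊕ J_1(0)

The characteristic polynomial is
  det(x·I − A) = x^5 + 16*x^4 + 96*x^3 + 256*x^2 + 256*x = x*(x + 4)^4

Eigenvalues and multiplicities (the geometric multiplicity of λ is n − rank(A − λI), which equals the number of Jordan blocks for λ):
  λ = -4: algebraic multiplicity = 4, geometric multiplicity = 3
  λ = 0: algebraic multiplicity = 1, geometric multiplicity = 1

Determining the block sizes for each eigenvalue:
  λ = -4: 3 blocks summing to 4 forces exactly one block of size 2 and the rest size 1 → block sizes [2, 1, 1]
  λ = 0: one block (gm = 1), so the single block has size am = 1 → block sizes [1]

Assembling the blocks gives a Jordan form
J =
  [-4,  1,  0,  0, 0]
  [ 0, -4,  0,  0, 0]
  [ 0,  0, -4,  0, 0]
  [ 0,  0,  0, -4, 0]
  [ 0,  0,  0,  0, 0]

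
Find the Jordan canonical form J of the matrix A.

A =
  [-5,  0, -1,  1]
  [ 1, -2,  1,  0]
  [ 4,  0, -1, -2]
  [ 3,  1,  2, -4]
J_3(-3) ⊕ J_1(-3)

The characteristic polynomial is
  det(x·I − A) = x^4 + 12*x^3 + 54*x^2 + 108*x + 81 = (x + 3)^4

Eigenvalues and multiplicities (the geometric multiplicity of λ is n − rank(A − λI), which equals the number of Jordan blocks for λ):
  λ = -3: algebraic multiplicity = 4, geometric multiplicity = 2

Determining the block sizes for each eigenvalue:
  λ = -3: with am = 4 and gm = 2, the partition is not yet determined (e.g. several partitions of 4 into 2 parts exist). Let N = A − (-3)·I. Computing rank(N^1) = 2, rank(N^2) = 1, rank(N^3) = 0; the number of blocks of size ≥ j is rank(N^{j−1}) − rank(N^j), giving [2, 1, 1]. So we have 1 block(s) of size 3, 1 block(s) of size 1 → block sizes [3, 1]

Assembling the blocks gives a Jordan form
J =
  [-3,  1,  0,  0]
  [ 0, -3,  1,  0]
  [ 0,  0, -3,  0]
  [ 0,  0,  0, -3]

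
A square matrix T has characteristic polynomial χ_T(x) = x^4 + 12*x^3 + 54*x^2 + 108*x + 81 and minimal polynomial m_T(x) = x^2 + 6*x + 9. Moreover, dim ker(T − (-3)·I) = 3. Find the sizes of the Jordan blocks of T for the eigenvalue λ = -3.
Block sizes for λ = -3: [2, 1, 1]

Step 1 — from the characteristic polynomial, algebraic multiplicity of λ = -3 is 4. From dim ker(T − (-3)·I) = 3, there are exactly 3 Jordan blocks for λ = -3.
Step 2 — from the minimal polynomial, the factor (x + 3)^2 tells us the largest block for λ = -3 has size 2.
Step 3 — with total size 4, 3 blocks, and largest block 2, the block sizes (in nonincreasing order) are [2, 1, 1].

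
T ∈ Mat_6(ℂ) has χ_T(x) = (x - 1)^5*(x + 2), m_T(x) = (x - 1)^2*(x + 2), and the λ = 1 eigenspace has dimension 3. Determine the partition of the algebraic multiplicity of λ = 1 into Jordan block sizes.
Block sizes for λ = 1: [2, 2, 1]

Step 1 — from the characteristic polynomial, algebraic multiplicity of λ = 1 is 5. From dim ker(T − (1)·I) = 3, there are exactly 3 Jordan blocks for λ = 1.
Step 2 — from the minimal polynomial, the factor (x − 1)^2 tells us the largest block for λ = 1 has size 2.
Step 3 — with total size 5, 3 blocks, and largest block 2, the block sizes (in nonincreasing order) are [2, 2, 1].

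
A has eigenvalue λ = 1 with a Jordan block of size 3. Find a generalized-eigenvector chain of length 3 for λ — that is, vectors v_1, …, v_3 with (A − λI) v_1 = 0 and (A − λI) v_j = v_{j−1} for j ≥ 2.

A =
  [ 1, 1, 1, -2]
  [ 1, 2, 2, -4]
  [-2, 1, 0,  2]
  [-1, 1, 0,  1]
A Jordan chain for λ = 1 of length 3:
v_1 = (1, 1, 1, 1)ᵀ
v_2 = (0, 1, -2, -1)ᵀ
v_3 = (1, 0, 0, 0)ᵀ

Let N = A − (1)·I. We want v_3 with N^3 v_3 = 0 but N^2 v_3 ≠ 0; then v_{j-1} := N · v_j for j = 3, …, 2.

Pick v_3 = (1, 0, 0, 0)ᵀ.
Then v_2 = N · v_3 = (0, 1, -2, -1)ᵀ.
Then v_1 = N · v_2 = (1, 1, 1, 1)ᵀ.

Sanity check: (A − (1)·I) v_1 = (0, 0, 0, 0)ᵀ = 0. ✓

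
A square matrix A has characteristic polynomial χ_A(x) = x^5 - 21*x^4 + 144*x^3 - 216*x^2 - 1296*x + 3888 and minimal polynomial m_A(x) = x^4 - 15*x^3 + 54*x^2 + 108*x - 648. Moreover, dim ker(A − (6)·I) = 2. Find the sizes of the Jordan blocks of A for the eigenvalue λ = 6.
Block sizes for λ = 6: [3, 1]

Step 1 — from the characteristic polynomial, algebraic multiplicity of λ = 6 is 4. From dim ker(A − (6)·I) = 2, there are exactly 2 Jordan blocks for λ = 6.
Step 2 — from the minimal polynomial, the factor (x − 6)^3 tells us the largest block for λ = 6 has size 3.
Step 3 — with total size 4, 2 blocks, and largest block 3, the block sizes (in nonincreasing order) are [3, 1].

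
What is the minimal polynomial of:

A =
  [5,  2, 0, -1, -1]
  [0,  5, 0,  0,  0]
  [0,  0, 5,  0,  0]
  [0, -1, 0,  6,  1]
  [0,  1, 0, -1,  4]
x^2 - 10*x + 25

The characteristic polynomial is χ_A(x) = (x - 5)^5, so the eigenvalues are known. The minimal polynomial is
  m_A(x) = Π_λ (x − λ)^{k_λ}
where k_λ is the size of the *largest* Jordan block for λ (equivalently, the smallest k with (A − λI)^k v = 0 for every generalised eigenvector v of λ).

  λ = 5: largest Jordan block has size 2, contributing (x − 5)^2

So m_A(x) = (x - 5)^2 = x^2 - 10*x + 25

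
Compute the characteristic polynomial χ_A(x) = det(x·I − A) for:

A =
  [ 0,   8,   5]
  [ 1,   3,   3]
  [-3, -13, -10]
x^3 + 7*x^2 + 16*x + 12

Expanding det(x·I − A) (e.g. by cofactor expansion or by noting that A is similar to its Jordan form J, which has the same characteristic polynomial as A) gives
  χ_A(x) = x^3 + 7*x^2 + 16*x + 12
which factors as (x + 2)^2*(x + 3). The eigenvalues (with algebraic multiplicities) are λ = -3 with multiplicity 1, λ = -2 with multiplicity 2.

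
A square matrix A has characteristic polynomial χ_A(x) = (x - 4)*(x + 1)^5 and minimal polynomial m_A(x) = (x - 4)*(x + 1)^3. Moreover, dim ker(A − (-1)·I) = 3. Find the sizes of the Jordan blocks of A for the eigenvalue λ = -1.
Block sizes for λ = -1: [3, 1, 1]

Step 1 — from the characteristic polynomial, algebraic multiplicity of λ = -1 is 5. From dim ker(A − (-1)·I) = 3, there are exactly 3 Jordan blocks for λ = -1.
Step 2 — from the minimal polynomial, the factor (x + 1)^3 tells us the largest block for λ = -1 has size 3.
Step 3 — with total size 5, 3 blocks, and largest block 3, the block sizes (in nonincreasing order) are [3, 1, 1].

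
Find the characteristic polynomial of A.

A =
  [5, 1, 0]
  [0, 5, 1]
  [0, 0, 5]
x^3 - 15*x^2 + 75*x - 125

Expanding det(x·I − A) (e.g. by cofactor expansion or by noting that A is similar to its Jordan form J, which has the same characteristic polynomial as A) gives
  χ_A(x) = x^3 - 15*x^2 + 75*x - 125
which factors as (x - 5)^3. The eigenvalues (with algebraic multiplicities) are λ = 5 with multiplicity 3.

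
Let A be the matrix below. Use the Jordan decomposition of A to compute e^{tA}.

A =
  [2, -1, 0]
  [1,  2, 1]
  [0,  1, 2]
e^{tA} =
  [-t^2*exp(2*t)/2 + exp(2*t), -t*exp(2*t), -t^2*exp(2*t)/2]
  [t*exp(2*t), exp(2*t), t*exp(2*t)]
  [t^2*exp(2*t)/2, t*exp(2*t), t^2*exp(2*t)/2 + exp(2*t)]

Strategy: write A = P · J · P⁻¹ where J is a Jordan canonical form, so e^{tA} = P · e^{tJ} · P⁻¹, and e^{tJ} can be computed block-by-block.

A has Jordan form
J =
  [2, 1, 0]
  [0, 2, 1]
  [0, 0, 2]
(up to reordering of blocks).

Per-block formulas:
  For a 3×3 Jordan block J_3(2): exp(t · J_3(2)) = e^(2t)·(I + t·N + (t^2/2)·N^2), where N is the 3×3 nilpotent shift.

After assembling e^{tJ} and conjugating by P, we get:

e^{tA} =
  [-t^2*exp(2*t)/2 + exp(2*t), -t*exp(2*t), -t^2*exp(2*t)/2]
  [t*exp(2*t), exp(2*t), t*exp(2*t)]
  [t^2*exp(2*t)/2, t*exp(2*t), t^2*exp(2*t)/2 + exp(2*t)]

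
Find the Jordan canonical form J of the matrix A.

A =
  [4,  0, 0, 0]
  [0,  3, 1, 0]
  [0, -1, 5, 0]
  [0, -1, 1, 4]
J_2(4) ⊕ J_1(4) ⊕ J_1(4)

The characteristic polynomial is
  det(x·I − A) = x^4 - 16*x^3 + 96*x^2 - 256*x + 256 = (x - 4)^4

Eigenvalues and multiplicities (the geometric multiplicity of λ is n − rank(A − λI), which equals the number of Jordan blocks for λ):
  λ = 4: algebraic multiplicity = 4, geometric multiplicity = 3

Determining the block sizes for each eigenvalue:
  λ = 4: 3 blocks summing to 4 forces exactly one block of size 2 and the rest size 1 → block sizes [2, 1, 1]

Assembling the blocks gives a Jordan form
J =
  [4, 1, 0, 0]
  [0, 4, 0, 0]
  [0, 0, 4, 0]
  [0, 0, 0, 4]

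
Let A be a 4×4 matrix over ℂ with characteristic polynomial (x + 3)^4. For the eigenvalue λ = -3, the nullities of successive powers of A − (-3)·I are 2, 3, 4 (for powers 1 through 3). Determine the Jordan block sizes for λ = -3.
Block sizes for λ = -3: [3, 1]

From the dimensions of kernels of powers, the number of Jordan blocks of size at least j is d_j − d_{j−1} where d_j = dim ker(N^j) (with d_0 = 0). Computing the differences gives [2, 1, 1].
The number of blocks of size exactly k is (#blocks of size ≥ k) − (#blocks of size ≥ k + 1), so the partition is: 1 block(s) of size 1, 1 block(s) of size 3.
In nonincreasing order the block sizes are [3, 1].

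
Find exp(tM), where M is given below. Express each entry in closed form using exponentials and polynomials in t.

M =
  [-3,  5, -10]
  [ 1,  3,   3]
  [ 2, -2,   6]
e^{tM} =
  [5*t^2*exp(2*t) - 5*t*exp(2*t) + exp(2*t), 5*t*exp(2*t), 25*t^2*exp(2*t)/2 - 10*t*exp(2*t)]
  [t^2*exp(2*t) + t*exp(2*t), t*exp(2*t) + exp(2*t), 5*t^2*exp(2*t)/2 + 3*t*exp(2*t)]
  [-2*t^2*exp(2*t) + 2*t*exp(2*t), -2*t*exp(2*t), -5*t^2*exp(2*t) + 4*t*exp(2*t) + exp(2*t)]

Strategy: write M = P · J · P⁻¹ where J is a Jordan canonical form, so e^{tM} = P · e^{tJ} · P⁻¹, and e^{tJ} can be computed block-by-block.

M has Jordan form
J =
  [2, 1, 0]
  [0, 2, 1]
  [0, 0, 2]
(up to reordering of blocks).

Per-block formulas:
  For a 3×3 Jordan block J_3(2): exp(t · J_3(2)) = e^(2t)·(I + t·N + (t^2/2)·N^2), where N is the 3×3 nilpotent shift.

After assembling e^{tJ} and conjugating by P, we get:

e^{tM} =
  [5*t^2*exp(2*t) - 5*t*exp(2*t) + exp(2*t), 5*t*exp(2*t), 25*t^2*exp(2*t)/2 - 10*t*exp(2*t)]
  [t^2*exp(2*t) + t*exp(2*t), t*exp(2*t) + exp(2*t), 5*t^2*exp(2*t)/2 + 3*t*exp(2*t)]
  [-2*t^2*exp(2*t) + 2*t*exp(2*t), -2*t*exp(2*t), -5*t^2*exp(2*t) + 4*t*exp(2*t) + exp(2*t)]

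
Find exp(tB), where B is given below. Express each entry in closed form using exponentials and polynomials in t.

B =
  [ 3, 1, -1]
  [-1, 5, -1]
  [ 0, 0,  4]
e^{tB} =
  [-t*exp(4*t) + exp(4*t), t*exp(4*t), -t*exp(4*t)]
  [-t*exp(4*t), t*exp(4*t) + exp(4*t), -t*exp(4*t)]
  [0, 0, exp(4*t)]

Strategy: write B = P · J · P⁻¹ where J is a Jordan canonical form, so e^{tB} = P · e^{tJ} · P⁻¹, and e^{tJ} can be computed block-by-block.

B has Jordan form
J =
  [4, 1, 0]
  [0, 4, 0]
  [0, 0, 4]
(up to reordering of blocks).

Per-block formulas:
  For a 2×2 Jordan block J_2(4): exp(t · J_2(4)) = e^(4t)·(I + t·N), where N is the 2×2 nilpotent shift.
  For a 1×1 block at λ = 4: exp(t · [4]) = [e^(4t)].

After assembling e^{tJ} and conjugating by P, we get:

e^{tB} =
  [-t*exp(4*t) + exp(4*t), t*exp(4*t), -t*exp(4*t)]
  [-t*exp(4*t), t*exp(4*t) + exp(4*t), -t*exp(4*t)]
  [0, 0, exp(4*t)]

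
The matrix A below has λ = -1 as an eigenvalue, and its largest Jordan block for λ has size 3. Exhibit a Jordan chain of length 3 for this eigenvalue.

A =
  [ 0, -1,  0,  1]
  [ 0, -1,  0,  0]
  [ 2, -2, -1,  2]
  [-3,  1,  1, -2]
A Jordan chain for λ = -1 of length 3:
v_1 = (-2, 0, -4, 2)ᵀ
v_2 = (1, 0, 2, -3)ᵀ
v_3 = (1, 0, 0, 0)ᵀ

Let N = A − (-1)·I. We want v_3 with N^3 v_3 = 0 but N^2 v_3 ≠ 0; then v_{j-1} := N · v_j for j = 3, …, 2.

Pick v_3 = (1, 0, 0, 0)ᵀ.
Then v_2 = N · v_3 = (1, 0, 2, -3)ᵀ.
Then v_1 = N · v_2 = (-2, 0, -4, 2)ᵀ.

Sanity check: (A − (-1)·I) v_1 = (0, 0, 0, 0)ᵀ = 0. ✓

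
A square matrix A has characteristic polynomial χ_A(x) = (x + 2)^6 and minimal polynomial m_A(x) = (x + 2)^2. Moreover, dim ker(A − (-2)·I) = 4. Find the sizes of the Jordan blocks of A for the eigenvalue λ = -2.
Block sizes for λ = -2: [2, 2, 1, 1]

Step 1 — from the characteristic polynomial, algebraic multiplicity of λ = -2 is 6. From dim ker(A − (-2)·I) = 4, there are exactly 4 Jordan blocks for λ = -2.
Step 2 — from the minimal polynomial, the factor (x + 2)^2 tells us the largest block for λ = -2 has size 2.
Step 3 — with total size 6, 4 blocks, and largest block 2, the block sizes (in nonincreasing order) are [2, 2, 1, 1].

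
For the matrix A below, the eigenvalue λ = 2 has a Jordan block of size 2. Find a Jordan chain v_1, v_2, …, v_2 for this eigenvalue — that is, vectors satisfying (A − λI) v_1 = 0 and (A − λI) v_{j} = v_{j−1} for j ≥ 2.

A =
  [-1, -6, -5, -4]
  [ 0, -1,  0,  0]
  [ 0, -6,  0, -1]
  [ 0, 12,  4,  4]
A Jordan chain for λ = 2 of length 2:
v_1 = (2, 0, 2, -4)ᵀ
v_2 = (1, 0, -1, 0)ᵀ

Let N = A − (2)·I. We want v_2 with N^2 v_2 = 0 but N^1 v_2 ≠ 0; then v_{j-1} := N · v_j for j = 2, …, 2.

Pick v_2 = (1, 0, -1, 0)ᵀ.
Then v_1 = N · v_2 = (2, 0, 2, -4)ᵀ.

Sanity check: (A − (2)·I) v_1 = (0, 0, 0, 0)ᵀ = 0. ✓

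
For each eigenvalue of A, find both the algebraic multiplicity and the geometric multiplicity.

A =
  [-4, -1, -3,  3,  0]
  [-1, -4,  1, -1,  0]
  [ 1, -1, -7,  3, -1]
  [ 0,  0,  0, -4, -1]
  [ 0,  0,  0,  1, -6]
λ = -5: alg = 5, geom = 2

Step 1 — factor the characteristic polynomial to read off the algebraic multiplicities:
  χ_A(x) = (x + 5)^5

Step 2 — compute geometric multiplicities via the rank-nullity identity g(λ) = n − rank(A − λI):
  rank(A − (-5)·I) = 3, so dim ker(A − (-5)·I) = n − 3 = 2

Summary:
  λ = -5: algebraic multiplicity = 5, geometric multiplicity = 2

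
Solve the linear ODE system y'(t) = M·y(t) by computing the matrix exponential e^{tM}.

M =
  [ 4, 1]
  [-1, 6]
e^{tM} =
  [-t*exp(5*t) + exp(5*t), t*exp(5*t)]
  [-t*exp(5*t), t*exp(5*t) + exp(5*t)]

Strategy: write M = P · J · P⁻¹ where J is a Jordan canonical form, so e^{tM} = P · e^{tJ} · P⁻¹, and e^{tJ} can be computed block-by-block.

M has Jordan form
J =
  [5, 1]
  [0, 5]
(up to reordering of blocks).

Per-block formulas:
  For a 2×2 Jordan block J_2(5): exp(t · J_2(5)) = e^(5t)·(I + t·N), where N is the 2×2 nilpotent shift.

After assembling e^{tJ} and conjugating by P, we get:

e^{tM} =
  [-t*exp(5*t) + exp(5*t), t*exp(5*t)]
  [-t*exp(5*t), t*exp(5*t) + exp(5*t)]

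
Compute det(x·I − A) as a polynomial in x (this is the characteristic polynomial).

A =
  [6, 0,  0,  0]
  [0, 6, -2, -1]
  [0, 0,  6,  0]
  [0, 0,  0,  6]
x^4 - 24*x^3 + 216*x^2 - 864*x + 1296

Expanding det(x·I − A) (e.g. by cofactor expansion or by noting that A is similar to its Jordan form J, which has the same characteristic polynomial as A) gives
  χ_A(x) = x^4 - 24*x^3 + 216*x^2 - 864*x + 1296
which factors as (x - 6)^4. The eigenvalues (with algebraic multiplicities) are λ = 6 with multiplicity 4.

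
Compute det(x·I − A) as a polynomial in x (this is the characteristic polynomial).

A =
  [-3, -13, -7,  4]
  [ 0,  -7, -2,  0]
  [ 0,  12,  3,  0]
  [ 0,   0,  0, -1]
x^4 + 8*x^3 + 22*x^2 + 24*x + 9

Expanding det(x·I − A) (e.g. by cofactor expansion or by noting that A is similar to its Jordan form J, which has the same characteristic polynomial as A) gives
  χ_A(x) = x^4 + 8*x^3 + 22*x^2 + 24*x + 9
which factors as (x + 1)^2*(x + 3)^2. The eigenvalues (with algebraic multiplicities) are λ = -3 with multiplicity 2, λ = -1 with multiplicity 2.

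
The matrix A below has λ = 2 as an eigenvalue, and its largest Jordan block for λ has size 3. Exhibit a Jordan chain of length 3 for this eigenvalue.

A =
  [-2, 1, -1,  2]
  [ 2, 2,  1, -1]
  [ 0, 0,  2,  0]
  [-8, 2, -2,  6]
A Jordan chain for λ = 2 of length 3:
v_1 = (2, 0, 0, 4)ᵀ
v_2 = (-4, 2, 0, -8)ᵀ
v_3 = (1, 0, 0, 0)ᵀ

Let N = A − (2)·I. We want v_3 with N^3 v_3 = 0 but N^2 v_3 ≠ 0; then v_{j-1} := N · v_j for j = 3, …, 2.

Pick v_3 = (1, 0, 0, 0)ᵀ.
Then v_2 = N · v_3 = (-4, 2, 0, -8)ᵀ.
Then v_1 = N · v_2 = (2, 0, 0, 4)ᵀ.

Sanity check: (A − (2)·I) v_1 = (0, 0, 0, 0)ᵀ = 0. ✓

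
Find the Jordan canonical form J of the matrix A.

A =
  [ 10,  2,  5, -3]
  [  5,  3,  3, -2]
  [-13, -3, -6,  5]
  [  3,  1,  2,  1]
J_2(2) ⊕ J_2(2)

The characteristic polynomial is
  det(x·I − A) = x^4 - 8*x^3 + 24*x^2 - 32*x + 16 = (x - 2)^4

Eigenvalues and multiplicities (the geometric multiplicity of λ is n − rank(A − λI), which equals the number of Jordan blocks for λ):
  λ = 2: algebraic multiplicity = 4, geometric multiplicity = 2

Determining the block sizes for each eigenvalue:
  λ = 2: with am = 4 and gm = 2, the partition is not yet determined (e.g. several partitions of 4 into 2 parts exist). Let N = A − (2)·I. Computing rank(N^1) = 2, rank(N^2) = 0; the number of blocks of size ≥ j is rank(N^{j−1}) − rank(N^j), giving [2, 2]. So we have 2 block(s) of size 2 → block sizes [2, 2]

Assembling the blocks gives a Jordan form
J =
  [2, 1, 0, 0]
  [0, 2, 0, 0]
  [0, 0, 2, 1]
  [0, 0, 0, 2]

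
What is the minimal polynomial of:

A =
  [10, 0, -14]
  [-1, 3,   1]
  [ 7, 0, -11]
x^3 - 2*x^2 - 15*x + 36

The characteristic polynomial is χ_A(x) = (x - 3)^2*(x + 4), so the eigenvalues are known. The minimal polynomial is
  m_A(x) = Π_λ (x − λ)^{k_λ}
where k_λ is the size of the *largest* Jordan block for λ (equivalently, the smallest k with (A − λI)^k v = 0 for every generalised eigenvector v of λ).

  λ = -4: largest Jordan block has size 1, contributing (x + 4)
  λ = 3: largest Jordan block has size 2, contributing (x − 3)^2

So m_A(x) = (x - 3)^2*(x + 4) = x^3 - 2*x^2 - 15*x + 36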